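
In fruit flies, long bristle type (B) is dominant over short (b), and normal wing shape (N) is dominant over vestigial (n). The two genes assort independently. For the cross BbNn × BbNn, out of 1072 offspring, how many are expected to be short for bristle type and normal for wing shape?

Dihybrid cross BbNn × BbNn — consider each gene separately:
bristle type: Bb × Bb → 1 BB, 2 Bb, 1 bb → 3 B_ : 1 bb (out of 4)
wing shape: Nn × Nn → 1 NN, 2 Nn, 1 nn → 3 N_ : 1 nn (out of 4)
Looking for: short (bb) and normal (N_)
P(short) = 1/4, P(normal) = 3/4
P(both) = 1/4 × 3/4 = 3/16
Expected count = 3/16 × 1072 = 201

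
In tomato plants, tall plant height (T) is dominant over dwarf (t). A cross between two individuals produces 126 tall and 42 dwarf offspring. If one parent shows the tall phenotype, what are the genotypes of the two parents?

Observed offspring: 126 tall, 42 dwarf
The observed ratio simplifies to 3:1. Dwarf (tt) offspring appear, so each parent must contribute one t allele. The parent stated to show tall carries T, so it is Tt. The other parent is then either Tt or tt: Tt × tt would give a 1:1 split, whereas Tt × Tt gives 3:1 — matching the data. So both parents are heterozygous (Tt × Tt).
Parent genotypes: Tt × Tt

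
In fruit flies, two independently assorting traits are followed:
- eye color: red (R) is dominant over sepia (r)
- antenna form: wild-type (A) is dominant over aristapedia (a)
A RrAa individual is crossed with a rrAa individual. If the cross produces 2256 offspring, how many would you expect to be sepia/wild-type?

Dihybrid cross RrAa × rrAa — consider each gene separately:
eye color: Rr × rr → 2 Rr, 2 rr → 2 R_ : 2 rr (out of 4)
antenna form: Aa × Aa → 1 AA, 2 Aa, 1 aa → 3 A_ : 1 aa (out of 4)
Combine (counts out of 4 × 4 = 16): red/wild-type (R_A_) = 2×3 = 6; red/aristapedia (R_aa) = 2×1 = 2; sepia/wild-type (rrA_) = 2×3 = 6; sepia/aristapedia (rraa) = 2×1 = 2
Phenotype counts (out of 16): 6 red/wild-type, 2 red/aristapedia, 6 sepia/wild-type, 2 sepia/aristapedia
sepia/wild-type: 6 out of 16 → fraction 3/8
Expected count = 3/8 × 2256 = 846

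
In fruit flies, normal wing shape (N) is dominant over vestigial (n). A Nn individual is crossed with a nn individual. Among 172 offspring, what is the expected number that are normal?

Punnett square for Nn × nn:
Offspring genotypes: 2 Nn, 2 nn
normal: 2, vestigial: 2
normal: 2 out of 4 → fraction 1/2
Expected count = 1/2 × 172 = 86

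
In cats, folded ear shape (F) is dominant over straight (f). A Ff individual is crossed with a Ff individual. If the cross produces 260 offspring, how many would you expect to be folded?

Punnett square for Ff × Ff:
Offspring genotypes: 1 FF, 2 Ff, 1 ff
folded: 3, straight: 1
folded: 3 out of 4 → fraction 3/4
Expected count = 3/4 × 260 = 195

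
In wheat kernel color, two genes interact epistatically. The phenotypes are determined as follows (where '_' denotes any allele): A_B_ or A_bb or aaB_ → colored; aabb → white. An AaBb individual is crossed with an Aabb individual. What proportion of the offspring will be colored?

Cross: AaBb × Aabb — consider each gene separately:
A gene: Aa × Aa → 1 AA, 2 Aa, 1 aa → 3 A_ : 1 aa (out of 4)
B gene: Bb × bb → 2 Bb, 2 bb → 2 B_ : 2 bb (out of 4)
Genotype classes (out of 4 × 4 = 16): A_B_ = 3×2 = 6; A_bb = 3×2 = 6; aaB_ = 1×2 = 2; aabb = 1×2 = 2
Apply the phenotype rules: A_B_ (6) + A_bb (6) + aaB_ (2) → colored; aabb (2) → white
Phenotype counts (out of 16): 14 colored, 2 white
colored: 14 out of 16
Probability: 14/16 = 7/8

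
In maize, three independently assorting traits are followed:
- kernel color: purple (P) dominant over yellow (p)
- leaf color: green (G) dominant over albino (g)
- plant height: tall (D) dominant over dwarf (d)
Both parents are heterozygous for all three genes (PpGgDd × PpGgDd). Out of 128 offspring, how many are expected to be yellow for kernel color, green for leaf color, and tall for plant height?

Trihybrid cross: PpGgDd × PpGgDd
Each trait segregates independently with a 3:1 phenotypic ratio, so each gene contributes 3/4 (dominant) or 1/4 (recessive).
Target: yellow (kernel color), green (leaf color), tall (plant height)
Probability = product of independent per-trait probabilities
= 1/4 × 3/4 × 3/4 = 9/64
Expected count = 9/64 × 128 = 18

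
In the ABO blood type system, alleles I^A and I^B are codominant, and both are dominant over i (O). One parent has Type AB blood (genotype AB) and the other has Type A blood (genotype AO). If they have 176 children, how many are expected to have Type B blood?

Cross: AB × AO
Possible offspring genotypes: 1 AA, 1 AO, 1 AB, 1 BO
Blood type counts: 2 Type A, 1 Type AB, 1 Type B
Probability of Type B: 1/4
Expected count = 1/4 × 176 = 44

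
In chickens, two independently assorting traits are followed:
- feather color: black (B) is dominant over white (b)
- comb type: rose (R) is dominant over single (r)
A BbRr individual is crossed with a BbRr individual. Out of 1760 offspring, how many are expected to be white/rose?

Dihybrid cross BbRr × BbRr — consider each gene separately:
feather color: Bb × Bb → 1 BB, 2 Bb, 1 bb → 3 B_ : 1 bb (out of 4)
comb type: Rr × Rr → 1 RR, 2 Rr, 1 rr → 3 R_ : 1 rr (out of 4)
Combine (counts out of 4 × 4 = 16): black/rose (B_R_) = 3×3 = 9; black/single (B_rr) = 3×1 = 3; white/rose (bbR_) = 1×3 = 3; white/single (bbrr) = 1×1 = 1
Phenotype counts (out of 16): 9 black/rose, 3 black/single, 3 white/rose, 1 white/single
white/rose: 3 out of 16 → fraction 3/16
Expected count = 3/16 × 1760 = 330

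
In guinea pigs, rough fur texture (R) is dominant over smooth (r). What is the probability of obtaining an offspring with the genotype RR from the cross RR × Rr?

Punnett square for RR × Rr:
Offspring genotypes: 2 RR, 2 Rr
Total offspring: 4
Count with target: 2
Probability: 2/4 = 1/2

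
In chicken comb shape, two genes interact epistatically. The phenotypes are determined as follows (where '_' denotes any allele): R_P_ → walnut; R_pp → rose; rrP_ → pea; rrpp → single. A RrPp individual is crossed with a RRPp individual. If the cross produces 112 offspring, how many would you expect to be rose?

Cross: RrPp × RRPp — consider each gene separately:
R gene: Rr × RR → 2 RR, 2 Rr → 4 R_ (out of 4)
P gene: Pp × Pp → 1 PP, 2 Pp, 1 pp → 3 P_ : 1 pp (out of 4)
Genotype classes (out of 4 × 4 = 16): R_P_ = 4×3 = 12; R_pp = 4×1 = 4
Apply the phenotype rules: R_P_ (12) → walnut; R_pp (4) → rose
Phenotype counts (out of 16): 12 walnut, 4 rose
rose: 4 out of 16 → fraction 1/4
Expected count = 1/4 × 112 = 28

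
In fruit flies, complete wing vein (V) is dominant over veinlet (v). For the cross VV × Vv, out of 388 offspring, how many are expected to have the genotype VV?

Punnett square for VV × Vv:
Offspring genotypes: 2 VV, 2 Vv
Total offspring: 4
Count with target: 2
Probability: 2/4 = 1/2
Expected count = 1/2 × 388 = 194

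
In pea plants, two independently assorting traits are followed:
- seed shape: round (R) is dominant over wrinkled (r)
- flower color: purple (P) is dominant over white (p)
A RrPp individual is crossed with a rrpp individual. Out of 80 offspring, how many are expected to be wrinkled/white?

Dihybrid cross RrPp × rrpp — consider each gene separately:
seed shape: Rr × rr → 2 Rr, 2 rr → 2 R_ : 2 rr (out of 4)
flower color: Pp × pp → 2 Pp, 2 pp → 2 P_ : 2 pp (out of 4)
Combine (counts out of 4 × 4 = 16): round/purple (R_P_) = 2×2 = 4; round/white (R_pp) = 2×2 = 4; wrinkled/purple (rrP_) = 2×2 = 4; wrinkled/white (rrpp) = 2×2 = 4
Phenotype counts (out of 16): 4 round/purple, 4 round/white, 4 wrinkled/purple, 4 wrinkled/white
wrinkled/white: 4 out of 16 → fraction 1/4
Expected count = 1/4 × 80 = 20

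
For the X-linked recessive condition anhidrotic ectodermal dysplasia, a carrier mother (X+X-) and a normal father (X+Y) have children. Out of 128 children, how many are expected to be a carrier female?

Cross: X+X- × X+Y
Offspring: 1 X+X+, 1 X+Y, 1 X+X-, 1 X-Y
Probability of a carrier female: 1/4
Expected count = 1/4 × 128 = 32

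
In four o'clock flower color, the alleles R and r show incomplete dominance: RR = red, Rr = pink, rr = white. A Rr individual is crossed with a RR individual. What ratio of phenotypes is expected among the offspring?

Punnett square for Rr × RR:
Offspring genotypes: 2 RR, 2 Rr
Phenotype counts: 2 red, 2 pink
Ratio: 1 red : 1 pink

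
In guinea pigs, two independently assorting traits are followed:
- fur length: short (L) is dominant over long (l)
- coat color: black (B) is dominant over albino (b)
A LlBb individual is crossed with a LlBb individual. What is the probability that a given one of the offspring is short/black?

Dihybrid cross LlBb × LlBb — consider each gene separately:
fur length: Ll × Ll → 1 LL, 2 Ll, 1 ll → 3 L_ : 1 ll (out of 4)
coat color: Bb × Bb → 1 BB, 2 Bb, 1 bb → 3 B_ : 1 bb (out of 4)
Combine (counts out of 4 × 4 = 16): short/black (L_B_) = 3×3 = 9; short/albino (L_bb) = 3×1 = 3; long/black (llB_) = 1×3 = 3; long/albino (llbb) = 1×1 = 1
Phenotype counts (out of 16): 9 short/black, 3 short/albino, 3 long/black, 1 long/albino
short/black: 9 out of 16
Probability: 9/16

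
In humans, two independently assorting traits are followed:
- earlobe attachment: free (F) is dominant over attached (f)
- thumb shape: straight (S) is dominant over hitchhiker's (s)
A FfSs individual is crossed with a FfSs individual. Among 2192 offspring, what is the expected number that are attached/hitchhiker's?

Dihybrid cross FfSs × FfSs — consider each gene separately:
earlobe attachment: Ff × Ff → 1 FF, 2 Ff, 1 ff → 3 F_ : 1 ff (out of 4)
thumb shape: Ss × Ss → 1 SS, 2 Ss, 1 ss → 3 S_ : 1 ss (out of 4)
Combine (counts out of 4 × 4 = 16): free/straight (F_S_) = 3×3 = 9; free/hitchhiker's (F_ss) = 3×1 = 3; attached/straight (ffS_) = 1×3 = 3; attached/hitchhiker's (ffss) = 1×1 = 1
Phenotype counts (out of 16): 9 free/straight, 3 free/hitchhiker's, 3 attached/straight, 1 attached/hitchhiker's
attached/hitchhiker's: 1 out of 16 → fraction 1/16
Expected count = 1/16 × 2192 = 137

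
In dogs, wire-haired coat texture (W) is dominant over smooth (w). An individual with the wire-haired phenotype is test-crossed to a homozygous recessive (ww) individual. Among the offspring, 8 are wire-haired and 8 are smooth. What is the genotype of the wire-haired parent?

Test cross: ? × ww
Offspring: 8 wire-haired, 8 smooth — approximately 1:1.
A 1:1 ratio in a test cross indicates the unknown parent is heterozygous (Ww).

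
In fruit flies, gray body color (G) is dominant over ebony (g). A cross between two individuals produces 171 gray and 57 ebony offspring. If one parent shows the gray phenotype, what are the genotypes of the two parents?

Observed offspring: 171 gray, 57 ebony
The observed ratio simplifies to 3:1. Ebony (gg) offspring appear, so each parent must contribute one g allele. The parent stated to show gray carries G, so it is Gg. The other parent is then either Gg or gg: Gg × gg would give a 1:1 split, whereas Gg × Gg gives 3:1 — matching the data. So both parents are heterozygous (Gg × Gg).
Parent genotypes: Gg × Gg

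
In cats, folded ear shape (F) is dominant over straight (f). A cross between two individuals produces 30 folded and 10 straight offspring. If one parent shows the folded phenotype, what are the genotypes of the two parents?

Observed offspring: 30 folded, 10 straight
The observed ratio simplifies to 3:1. Straight (ff) offspring appear, so each parent must contribute one f allele. The parent stated to show folded carries F, so it is Ff. The other parent is then either Ff or ff: Ff × ff would give a 1:1 split, whereas Ff × Ff gives 3:1 — matching the data. So both parents are heterozygous (Ff × Ff).
Parent genotypes: Ff × Ff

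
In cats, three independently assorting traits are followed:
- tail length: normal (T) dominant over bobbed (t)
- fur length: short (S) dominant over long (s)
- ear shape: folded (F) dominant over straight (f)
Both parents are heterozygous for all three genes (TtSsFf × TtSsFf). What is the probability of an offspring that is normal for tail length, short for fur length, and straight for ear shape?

Trihybrid cross: TtSsFf × TtSsFf
Each trait segregates independently with a 3:1 phenotypic ratio, so each gene contributes 3/4 (dominant) or 1/4 (recessive).
Target: normal (tail length), short (fur length), straight (ear shape)
Probability = product of independent per-trait probabilities
= 3/4 × 3/4 × 1/4 = 9/64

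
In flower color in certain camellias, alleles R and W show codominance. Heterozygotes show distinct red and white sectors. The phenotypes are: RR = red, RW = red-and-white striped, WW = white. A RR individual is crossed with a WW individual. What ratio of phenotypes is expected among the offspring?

Punnett square for RR × WW:
Offspring genotypes: 4 RW
Phenotype counts: 4 red-and-white striped
Ratio: all red-and-white striped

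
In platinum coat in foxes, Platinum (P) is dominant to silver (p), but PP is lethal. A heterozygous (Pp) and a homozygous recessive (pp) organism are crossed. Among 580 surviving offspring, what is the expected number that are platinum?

Cross: Pp × pp
Punnett square offspring (before lethality): 2 Pp, 2 pp
No PP offspring are produced in this cross.
platinum: 2 out of 4 → fraction 1/2
Expected count = 1/2 × 580 = 290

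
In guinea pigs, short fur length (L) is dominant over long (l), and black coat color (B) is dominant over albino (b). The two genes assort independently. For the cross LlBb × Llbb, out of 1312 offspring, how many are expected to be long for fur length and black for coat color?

Dihybrid cross LlBb × Llbb — consider each gene separately:
fur length: Ll × Ll → 1 LL, 2 Ll, 1 ll → 3 L_ : 1 ll (out of 4)
coat color: Bb × bb → 2 Bb, 2 bb → 2 B_ : 2 bb (out of 4)
Looking for: long (ll) and black (B_)
P(long) = 1/4, P(black) = 2/4
P(both) = 1/4 × 2/4 = 2/16 = 1/8
Expected count = 1/8 × 1312 = 164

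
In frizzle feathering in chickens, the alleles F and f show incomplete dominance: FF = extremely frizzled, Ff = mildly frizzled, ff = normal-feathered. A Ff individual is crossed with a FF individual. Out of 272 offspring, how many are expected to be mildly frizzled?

Punnett square for Ff × FF:
Offspring genotypes: 2 FF, 2 Ff
Phenotype counts: 2 extremely frizzled, 2 mildly frizzled
mildly frizzled: 2 out of 4 → fraction 1/2
Expected count = 1/2 × 272 = 136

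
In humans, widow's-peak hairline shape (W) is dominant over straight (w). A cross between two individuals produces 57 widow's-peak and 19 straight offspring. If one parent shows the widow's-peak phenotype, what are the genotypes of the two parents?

Observed offspring: 57 widow's-peak, 19 straight
The observed ratio simplifies to 3:1. Straight (ww) offspring appear, so each parent must contribute one w allele. The parent stated to show widow's-peak carries W, so it is Ww. The other parent is then either Ww or ww: Ww × ww would give a 1:1 split, whereas Ww × Ww gives 3:1 — matching the data. So both parents are heterozygous (Ww × Ww).
Parent genotypes: Ww × Ww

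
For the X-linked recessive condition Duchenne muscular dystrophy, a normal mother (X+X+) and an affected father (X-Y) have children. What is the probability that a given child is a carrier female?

Cross: X+X+ × X-Y
Offspring: 2 X+X-, 2 X+Y
Probability of a carrier female: 2/4 = 1/2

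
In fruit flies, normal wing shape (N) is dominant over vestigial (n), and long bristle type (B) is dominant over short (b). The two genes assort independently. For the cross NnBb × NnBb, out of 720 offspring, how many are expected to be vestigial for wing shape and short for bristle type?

Dihybrid cross NnBb × NnBb — consider each gene separately:
wing shape: Nn × Nn → 1 NN, 2 Nn, 1 nn → 3 N_ : 1 nn (out of 4)
bristle type: Bb × Bb → 1 BB, 2 Bb, 1 bb → 3 B_ : 1 bb (out of 4)
Looking for: vestigial (nn) and short (bb)
P(vestigial) = 1/4, P(short) = 1/4
P(both) = 1/4 × 1/4 = 1/16
Expected count = 1/16 × 720 = 45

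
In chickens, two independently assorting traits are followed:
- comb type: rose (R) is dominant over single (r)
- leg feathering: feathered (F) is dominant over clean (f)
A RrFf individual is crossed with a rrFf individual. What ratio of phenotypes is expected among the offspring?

Dihybrid cross RrFf × rrFf — consider each gene separately:
comb type: Rr × rr → 2 Rr, 2 rr → 2 R_ : 2 rr (out of 4)
leg feathering: Ff × Ff → 1 FF, 2 Ff, 1 ff → 3 F_ : 1 ff (out of 4)
Combine (counts out of 4 × 4 = 16): rose/feathered (R_F_) = 2×3 = 6; rose/clean (R_ff) = 2×1 = 2; single/feathered (rrF_) = 2×3 = 6; single/clean (rrff) = 2×1 = 2
Phenotype counts (out of 16): 6 rose/feathered, 2 rose/clean, 6 single/feathered, 2 single/clean
Ratio: 3 rose/feathered : 1 rose/clean : 3 single/feathered : 1 single/clean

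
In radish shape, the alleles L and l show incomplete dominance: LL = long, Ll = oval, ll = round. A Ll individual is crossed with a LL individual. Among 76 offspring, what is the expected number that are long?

Punnett square for Ll × LL:
Offspring genotypes: 2 LL, 2 Ll
Phenotype counts: 2 long, 2 oval
long: 2 out of 4 → fraction 1/2
Expected count = 1/2 × 76 = 38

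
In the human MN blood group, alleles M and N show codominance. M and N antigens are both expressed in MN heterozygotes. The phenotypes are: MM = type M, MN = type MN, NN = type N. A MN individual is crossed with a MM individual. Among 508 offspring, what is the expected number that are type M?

Punnett square for MN × MM:
Offspring genotypes: 2 MM, 2 MN
Phenotype counts: 2 type M, 2 type MN
type M: 2 out of 4 → fraction 1/2
Expected count = 1/2 × 508 = 254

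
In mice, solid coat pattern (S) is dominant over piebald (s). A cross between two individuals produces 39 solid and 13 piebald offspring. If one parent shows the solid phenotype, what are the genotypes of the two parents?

Observed offspring: 39 solid, 13 piebald
The observed ratio simplifies to 3:1. Piebald (ss) offspring appear, so each parent must contribute one s allele. The parent stated to show solid carries S, so it is Ss. The other parent is then either Ss or ss: Ss × ss would give a 1:1 split, whereas Ss × Ss gives 3:1 — matching the data. So both parents are heterozygous (Ss × Ss).
Parent genotypes: Ss × Ss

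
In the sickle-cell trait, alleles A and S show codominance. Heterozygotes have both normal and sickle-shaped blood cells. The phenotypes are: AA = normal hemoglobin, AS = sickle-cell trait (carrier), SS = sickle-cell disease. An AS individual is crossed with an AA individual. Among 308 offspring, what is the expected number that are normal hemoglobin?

Punnett square for AS × AA:
Offspring genotypes: 2 AA, 2 AS
Phenotype counts: 2 normal hemoglobin, 2 sickle-cell trait (carrier)
normal hemoglobin: 2 out of 4 → fraction 1/2
Expected count = 1/2 × 308 = 154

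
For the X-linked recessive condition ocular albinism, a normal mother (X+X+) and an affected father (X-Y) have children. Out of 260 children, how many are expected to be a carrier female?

Cross: X+X+ × X-Y
Offspring: 2 X+X-, 2 X+Y
Probability of a carrier female: 2/4 = 1/2
Expected count = 1/2 × 260 = 130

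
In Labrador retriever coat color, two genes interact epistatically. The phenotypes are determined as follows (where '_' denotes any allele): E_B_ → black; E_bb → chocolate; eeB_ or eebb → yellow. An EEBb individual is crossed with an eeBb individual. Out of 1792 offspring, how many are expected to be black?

Cross: EEBb × eeBb — consider each gene separately:
E gene: EE × ee → 4 Ee → 4 E_ (out of 4)
B gene: Bb × Bb → 1 BB, 2 Bb, 1 bb → 3 B_ : 1 bb (out of 4)
Genotype classes (out of 4 × 4 = 16): E_B_ = 4×3 = 12; E_bb = 4×1 = 4
Apply the phenotype rules: E_B_ (12) → black; E_bb (4) → chocolate
Phenotype counts (out of 16): 12 black, 4 chocolate
black: 12 out of 16 → fraction 3/4
Expected count = 3/4 × 1792 = 1344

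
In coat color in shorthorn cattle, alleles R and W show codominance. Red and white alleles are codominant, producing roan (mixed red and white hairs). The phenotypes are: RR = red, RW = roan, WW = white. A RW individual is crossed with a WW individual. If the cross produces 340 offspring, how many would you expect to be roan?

Punnett square for RW × WW:
Offspring genotypes: 2 RW, 2 WW
Phenotype counts: 2 roan, 2 white
roan: 2 out of 4 → fraction 1/2
Expected count = 1/2 × 340 = 170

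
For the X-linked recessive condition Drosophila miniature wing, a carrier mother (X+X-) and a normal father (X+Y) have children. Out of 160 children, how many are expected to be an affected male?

Cross: X+X- × X+Y
Offspring: 1 X+X+, 1 X+Y, 1 X+X-, 1 X-Y
Probability of an affected male: 1/4
Expected count = 1/4 × 160 = 40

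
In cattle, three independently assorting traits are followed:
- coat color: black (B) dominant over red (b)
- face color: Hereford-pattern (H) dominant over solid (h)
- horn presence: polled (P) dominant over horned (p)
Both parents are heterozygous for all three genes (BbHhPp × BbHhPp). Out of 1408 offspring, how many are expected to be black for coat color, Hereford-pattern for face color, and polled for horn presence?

Trihybrid cross: BbHhPp × BbHhPp
Each trait segregates independently with a 3:1 phenotypic ratio, so each gene contributes 3/4 (dominant) or 1/4 (recessive).
Target: black (coat color), Hereford-pattern (face color), polled (horn presence)
Probability = product of independent per-trait probabilities
= 3/4 × 3/4 × 3/4 = 27/64
Expected count = 27/64 × 1408 = 594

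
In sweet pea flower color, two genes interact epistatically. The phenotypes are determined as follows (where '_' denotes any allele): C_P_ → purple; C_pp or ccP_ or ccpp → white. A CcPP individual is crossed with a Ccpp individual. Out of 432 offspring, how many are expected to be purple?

Cross: CcPP × Ccpp — consider each gene separately:
C gene: Cc × Cc → 1 CC, 2 Cc, 1 cc → 3 C_ : 1 cc (out of 4)
P gene: PP × pp → 4 Pp → 4 P_ (out of 4)
Genotype classes (out of 4 × 4 = 16): C_P_ = 3×4 = 12; ccP_ = 1×4 = 4
Apply the phenotype rules: C_P_ (12) → purple; ccP_ (4) → white
Phenotype counts (out of 16): 12 purple, 4 white
purple: 12 out of 16 → fraction 3/4
Expected count = 3/4 × 432 = 324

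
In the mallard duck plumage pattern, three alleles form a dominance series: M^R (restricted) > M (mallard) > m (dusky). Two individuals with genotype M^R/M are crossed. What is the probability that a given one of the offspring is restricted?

Cross: M^R/M × M^R/M
Allele dominance: M^R > M > m
Offspring genotypes: 1 M^R/M^R, 2 M^R/M, 1 M/M
Phenotype counts: 3 restricted, 1 mallard
restricted: 3 out of 4
Probability: 3/4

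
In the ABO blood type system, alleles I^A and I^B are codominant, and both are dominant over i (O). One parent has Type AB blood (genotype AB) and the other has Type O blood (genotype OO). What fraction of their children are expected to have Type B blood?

Cross: AB × OO
Possible offspring genotypes: 2 AO, 2 BO
Blood type counts: 2 Type A, 2 Type B
Probability of Type B: 2/4 = 1/2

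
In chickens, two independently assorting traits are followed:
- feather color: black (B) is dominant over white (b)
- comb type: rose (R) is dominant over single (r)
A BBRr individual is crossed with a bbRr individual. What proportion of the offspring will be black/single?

Dihybrid cross BBRr × bbRr — consider each gene separately:
feather color: BB × bb → 4 Bb → 4 B_ (out of 4)
comb type: Rr × Rr → 1 RR, 2 Rr, 1 rr → 3 R_ : 1 rr (out of 4)
Combine (counts out of 4 × 4 = 16): black/rose (B_R_) = 4×3 = 12; black/single (B_rr) = 4×1 = 4
Phenotype counts (out of 16): 12 black/rose, 4 black/single
black/single: 4 out of 16
Probability: 4/16 = 1/4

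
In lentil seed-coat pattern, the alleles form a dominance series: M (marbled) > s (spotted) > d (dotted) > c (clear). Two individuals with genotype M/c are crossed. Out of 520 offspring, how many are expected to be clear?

Cross: M/c × M/c
Allele dominance: M > s > d > c
Offspring genotypes: 1 M/M, 2 M/c, 1 c/c
Phenotype counts: 3 marbled, 1 clear
clear: 1 out of 4 → fraction 1/4
Expected count = 1/4 × 520 = 130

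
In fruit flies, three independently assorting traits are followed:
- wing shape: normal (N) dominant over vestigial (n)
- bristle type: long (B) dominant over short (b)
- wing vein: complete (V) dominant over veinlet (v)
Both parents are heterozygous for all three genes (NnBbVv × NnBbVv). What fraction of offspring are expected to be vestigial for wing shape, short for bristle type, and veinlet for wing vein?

Trihybrid cross: NnBbVv × NnBbVv
Each trait segregates independently with a 3:1 phenotypic ratio, so each gene contributes 3/4 (dominant) or 1/4 (recessive).
Target: vestigial (wing shape), short (bristle type), veinlet (wing vein)
Probability = product of independent per-trait probabilities
= 1/4 × 1/4 × 1/4 = 1/64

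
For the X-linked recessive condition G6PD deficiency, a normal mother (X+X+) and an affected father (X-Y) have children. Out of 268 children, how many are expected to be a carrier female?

Cross: X+X+ × X-Y
Offspring: 2 X+X-, 2 X+Y
Probability of a carrier female: 2/4 = 1/2
Expected count = 1/2 × 268 = 134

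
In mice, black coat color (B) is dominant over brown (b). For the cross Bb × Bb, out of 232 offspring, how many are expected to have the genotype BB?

Punnett square for Bb × Bb:
Offspring genotypes: 1 BB, 2 Bb, 1 bb
Total offspring: 4
Count with target: 1
Probability: 1/4
Expected count = 1/4 × 232 = 58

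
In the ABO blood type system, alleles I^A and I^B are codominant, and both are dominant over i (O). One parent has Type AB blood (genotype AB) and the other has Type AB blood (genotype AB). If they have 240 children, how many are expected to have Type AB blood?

Cross: AB × AB
Possible offspring genotypes: 1 AA, 2 AB, 1 BB
Blood type counts: 1 Type A, 2 Type AB, 1 Type B
Probability of Type AB: 2/4 = 1/2
Expected count = 1/2 × 240 = 120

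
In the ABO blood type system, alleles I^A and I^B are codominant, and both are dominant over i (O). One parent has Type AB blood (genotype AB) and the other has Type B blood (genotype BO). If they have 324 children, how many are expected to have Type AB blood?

Cross: AB × BO
Possible offspring genotypes: 1 AB, 1 AO, 1 BB, 1 BO
Blood type counts: 1 Type AB, 1 Type A, 2 Type B
Probability of Type AB: 1/4
Expected count = 1/4 × 324 = 81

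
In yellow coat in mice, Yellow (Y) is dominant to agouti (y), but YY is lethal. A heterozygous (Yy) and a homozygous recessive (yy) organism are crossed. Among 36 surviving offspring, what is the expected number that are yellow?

Cross: Yy × yy
Punnett square offspring (before lethality): 2 Yy, 2 yy
No YY offspring are produced in this cross.
yellow: 2 out of 4 → fraction 1/2
Expected count = 1/2 × 36 = 18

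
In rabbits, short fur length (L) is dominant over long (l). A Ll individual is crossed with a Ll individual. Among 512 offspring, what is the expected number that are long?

Punnett square for Ll × Ll:
Offspring genotypes: 1 LL, 2 Ll, 1 ll
short: 3, long: 1
long: 1 out of 4 → fraction 1/4
Expected count = 1/4 × 512 = 128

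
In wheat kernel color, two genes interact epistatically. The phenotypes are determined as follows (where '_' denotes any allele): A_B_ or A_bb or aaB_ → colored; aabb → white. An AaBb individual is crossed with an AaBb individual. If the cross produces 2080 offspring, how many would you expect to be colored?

Cross: AaBb × AaBb — consider each gene separately:
A gene: Aa × Aa → 1 AA, 2 Aa, 1 aa → 3 A_ : 1 aa (out of 4)
B gene: Bb × Bb → 1 BB, 2 Bb, 1 bb → 3 B_ : 1 bb (out of 4)
Genotype classes (out of 4 × 4 = 16): A_B_ = 3×3 = 9; A_bb = 3×1 = 3; aaB_ = 1×3 = 3; aabb = 1×1 = 1
Apply the phenotype rules: A_B_ (9) + A_bb (3) + aaB_ (3) → colored; aabb (1) → white
Phenotype counts (out of 16): 15 colored, 1 white
colored: 15 out of 16 → fraction 15/16
Expected count = 15/16 × 2080 = 1950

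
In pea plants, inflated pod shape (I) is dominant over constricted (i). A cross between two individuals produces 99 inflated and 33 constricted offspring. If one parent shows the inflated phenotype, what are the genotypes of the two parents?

Observed offspring: 99 inflated, 33 constricted
The observed ratio simplifies to 3:1. Constricted (ii) offspring appear, so each parent must contribute one i allele. The parent stated to show inflated carries I, so it is Ii. The other parent is then either Ii or ii: Ii × ii would give a 1:1 split, whereas Ii × Ii gives 3:1 — matching the data. So both parents are heterozygous (Ii × Ii).
Parent genotypes: Ii × Ii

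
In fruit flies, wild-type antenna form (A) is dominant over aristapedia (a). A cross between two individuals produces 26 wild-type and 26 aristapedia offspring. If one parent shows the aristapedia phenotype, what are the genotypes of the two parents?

Observed offspring: 26 wild-type, 26 aristapedia
The observed ratio simplifies to 1:1. One parent shows aristapedia, so its genotype must be aa. A 1:1 offspring split requires the other parent to be heterozygous (Aa).
Parent genotypes: aa × Aa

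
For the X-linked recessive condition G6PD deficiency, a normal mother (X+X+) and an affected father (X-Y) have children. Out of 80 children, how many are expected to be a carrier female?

Cross: X+X+ × X-Y
Offspring: 2 X+X-, 2 X+Y
Probability of a carrier female: 2/4 = 1/2
Expected count = 1/2 × 80 = 40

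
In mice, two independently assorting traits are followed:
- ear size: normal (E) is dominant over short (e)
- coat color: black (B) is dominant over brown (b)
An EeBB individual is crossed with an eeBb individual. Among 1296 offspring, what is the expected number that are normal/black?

Dihybrid cross EeBB × eeBb — consider each gene separately:
ear size: Ee × ee → 2 Ee, 2 ee → 2 E_ : 2 ee (out of 4)
coat color: BB × Bb → 2 BB, 2 Bb → 4 B_ (out of 4)
Combine (counts out of 4 × 4 = 16): normal/black (E_B_) = 2×4 = 8; short/black (eeB_) = 2×4 = 8
Phenotype counts (out of 16): 8 normal/black, 8 short/black
normal/black: 8 out of 16 → fraction 1/2
Expected count = 1/2 × 1296 = 648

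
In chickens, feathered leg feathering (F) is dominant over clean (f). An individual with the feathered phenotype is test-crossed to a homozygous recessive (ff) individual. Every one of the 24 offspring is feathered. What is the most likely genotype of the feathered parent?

Test cross: ? × ff
All offspring are feathered.
If the unknown parent were heterozygous (Ff), about half of 24 offspring would be clean; none are. The unknown parent is most likely homozygous dominant (FF).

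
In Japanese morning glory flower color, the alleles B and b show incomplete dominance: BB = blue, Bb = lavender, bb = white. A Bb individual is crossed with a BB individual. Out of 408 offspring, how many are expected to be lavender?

Punnett square for Bb × BB:
Offspring genotypes: 2 BB, 2 Bb
Phenotype counts: 2 blue, 2 lavender
lavender: 2 out of 4 → fraction 1/2
Expected count = 1/2 × 408 = 204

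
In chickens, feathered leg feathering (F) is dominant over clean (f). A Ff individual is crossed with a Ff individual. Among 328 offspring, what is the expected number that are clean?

Punnett square for Ff × Ff:
Offspring genotypes: 1 FF, 2 Ff, 1 ff
feathered: 3, clean: 1
clean: 1 out of 4 → fraction 1/4
Expected count = 1/4 × 328 = 82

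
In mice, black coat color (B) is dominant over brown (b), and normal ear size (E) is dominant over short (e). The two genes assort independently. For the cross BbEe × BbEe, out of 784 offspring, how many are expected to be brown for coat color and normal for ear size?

Dihybrid cross BbEe × BbEe — consider each gene separately:
coat color: Bb × Bb → 1 BB, 2 Bb, 1 bb → 3 B_ : 1 bb (out of 4)
ear size: Ee × Ee → 1 EE, 2 Ee, 1 ee → 3 E_ : 1 ee (out of 4)
Looking for: brown (bb) and normal (E_)
P(brown) = 1/4, P(normal) = 3/4
P(both) = 1/4 × 3/4 = 3/16
Expected count = 3/16 × 784 = 147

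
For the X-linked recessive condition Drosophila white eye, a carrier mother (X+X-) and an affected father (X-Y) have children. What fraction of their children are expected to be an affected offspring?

Cross: X+X- × X-Y
Offspring: 1 X+X-, 1 X+Y, 1 X-X-, 1 X-Y
Probability of an affected offspring: 2/4 = 1/2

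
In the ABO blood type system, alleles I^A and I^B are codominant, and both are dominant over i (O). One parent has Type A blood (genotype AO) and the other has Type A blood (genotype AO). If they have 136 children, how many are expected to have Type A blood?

Cross: AO × AO
Possible offspring genotypes: 1 AA, 2 AO, 1 OO
Blood type counts: 3 Type A, 1 Type O
Probability of Type A: 3/4
Expected count = 3/4 × 136 = 102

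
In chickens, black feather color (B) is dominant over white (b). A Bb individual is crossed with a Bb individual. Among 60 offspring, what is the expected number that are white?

Punnett square for Bb × Bb:
Offspring genotypes: 1 BB, 2 Bb, 1 bb
black: 3, white: 1
white: 1 out of 4 → fraction 1/4
Expected count = 1/4 × 60 = 15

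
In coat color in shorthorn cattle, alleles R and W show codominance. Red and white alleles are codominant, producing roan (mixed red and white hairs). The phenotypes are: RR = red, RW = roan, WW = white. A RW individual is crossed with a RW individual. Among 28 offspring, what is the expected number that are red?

Punnett square for RW × RW:
Offspring genotypes: 1 RR, 2 RW, 1 WW
Phenotype counts: 1 red, 2 roan, 1 white
red: 1 out of 4 → fraction 1/4
Expected count = 1/4 × 28 = 7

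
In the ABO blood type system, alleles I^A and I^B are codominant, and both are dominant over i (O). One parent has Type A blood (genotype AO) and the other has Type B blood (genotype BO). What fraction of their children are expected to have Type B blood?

Cross: AO × BO
Possible offspring genotypes: 1 AB, 1 AO, 1 BO, 1 OO
Blood type counts: 1 Type AB, 1 Type A, 1 Type B, 1 Type O
Probability of Type B: 1/4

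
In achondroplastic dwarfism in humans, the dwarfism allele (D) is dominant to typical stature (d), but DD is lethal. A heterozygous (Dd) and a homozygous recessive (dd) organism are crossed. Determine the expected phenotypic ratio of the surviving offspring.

Cross: Dd × dd
Punnett square offspring (before lethality): 2 Dd, 2 dd
No DD offspring are produced in this cross.
Ratio: 1 achondroplastic dwarf : 1 typical stature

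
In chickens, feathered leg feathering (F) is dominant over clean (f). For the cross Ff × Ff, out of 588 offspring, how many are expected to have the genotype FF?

Punnett square for Ff × Ff:
Offspring genotypes: 1 FF, 2 Ff, 1 ff
Total offspring: 4
Count with target: 1
Probability: 1/4
Expected count = 1/4 × 588 = 147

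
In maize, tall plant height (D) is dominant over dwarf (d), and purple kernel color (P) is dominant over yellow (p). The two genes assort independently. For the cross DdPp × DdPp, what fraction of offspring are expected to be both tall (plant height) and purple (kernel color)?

Dihybrid cross DdPp × DdPp — consider each gene separately:
plant height: Dd × Dd → 1 DD, 2 Dd, 1 dd → 3 D_ : 1 dd (out of 4)
kernel color: Pp × Pp → 1 PP, 2 Pp, 1 pp → 3 P_ : 1 pp (out of 4)
Looking for: tall (D_) and purple (P_)
P(tall) = 3/4, P(purple) = 3/4
P(both) = 3/4 × 3/4 = 9/16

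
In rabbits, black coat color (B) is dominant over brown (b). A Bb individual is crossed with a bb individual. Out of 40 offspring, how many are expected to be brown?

Punnett square for Bb × bb:
Offspring genotypes: 2 Bb, 2 bb
black: 2, brown: 2
brown: 2 out of 4 → fraction 1/2
Expected count = 1/2 × 40 = 20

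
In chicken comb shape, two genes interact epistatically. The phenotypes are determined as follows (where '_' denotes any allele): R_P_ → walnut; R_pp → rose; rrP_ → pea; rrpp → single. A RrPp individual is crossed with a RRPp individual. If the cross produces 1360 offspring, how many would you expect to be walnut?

Cross: RrPp × RRPp — consider each gene separately:
R gene: Rr × RR → 2 RR, 2 Rr → 4 R_ (out of 4)
P gene: Pp × Pp → 1 PP, 2 Pp, 1 pp → 3 P_ : 1 pp (out of 4)
Genotype classes (out of 4 × 4 = 16): R_P_ = 4×3 = 12; R_pp = 4×1 = 4
Apply the phenotype rules: R_P_ (12) → walnut; R_pp (4) → rose
Phenotype counts (out of 16): 12 walnut, 4 rose
walnut: 12 out of 16 → fraction 3/4
Expected count = 3/4 × 1360 = 1020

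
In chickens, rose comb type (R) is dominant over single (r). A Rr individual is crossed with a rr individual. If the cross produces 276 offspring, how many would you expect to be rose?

Punnett square for Rr × rr:
Offspring genotypes: 2 Rr, 2 rr
rose: 2, single: 2
rose: 2 out of 4 → fraction 1/2
Expected count = 1/2 × 276 = 138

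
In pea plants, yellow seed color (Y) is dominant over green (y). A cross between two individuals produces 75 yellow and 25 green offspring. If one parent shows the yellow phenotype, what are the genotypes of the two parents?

Observed offspring: 75 yellow, 25 green
The observed ratio simplifies to 3:1. Green (yy) offspring appear, so each parent must contribute one y allele. The parent stated to show yellow carries Y, so it is Yy. The other parent is then either Yy or yy: Yy × yy would give a 1:1 split, whereas Yy × Yy gives 3:1 — matching the data. So both parents are heterozygous (Yy × Yy).
Parent genotypes: Yy × Yy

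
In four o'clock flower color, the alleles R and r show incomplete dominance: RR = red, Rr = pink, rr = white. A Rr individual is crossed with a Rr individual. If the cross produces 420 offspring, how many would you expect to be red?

Punnett square for Rr × Rr:
Offspring genotypes: 1 RR, 2 Rr, 1 rr
Phenotype counts: 1 red, 2 pink, 1 white
red: 1 out of 4 → fraction 1/4
Expected count = 1/4 × 420 = 105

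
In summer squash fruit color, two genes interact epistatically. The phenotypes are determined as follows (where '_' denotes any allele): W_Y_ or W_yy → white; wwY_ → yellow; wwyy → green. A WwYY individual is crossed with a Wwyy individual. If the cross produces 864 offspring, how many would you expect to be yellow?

Cross: WwYY × Wwyy — consider each gene separately:
W gene: Ww × Ww → 1 WW, 2 Ww, 1 ww → 3 W_ : 1 ww (out of 4)
Y gene: YY × yy → 4 Yy → 4 Y_ (out of 4)
Genotype classes (out of 4 × 4 = 16): W_Y_ = 3×4 = 12; wwY_ = 1×4 = 4
Apply the phenotype rules: W_Y_ (12) → white; wwY_ (4) → yellow
Phenotype counts (out of 16): 12 white, 4 yellow
yellow: 4 out of 16 → fraction 1/4
Expected count = 1/4 × 864 = 216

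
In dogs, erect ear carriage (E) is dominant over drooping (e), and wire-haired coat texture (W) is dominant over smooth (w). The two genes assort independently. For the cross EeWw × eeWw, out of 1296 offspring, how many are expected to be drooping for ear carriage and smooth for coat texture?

Dihybrid cross EeWw × eeWw — consider each gene separately:
ear carriage: Ee × ee → 2 Ee, 2 ee → 2 E_ : 2 ee (out of 4)
coat texture: Ww × Ww → 1 WW, 2 Ww, 1 ww → 3 W_ : 1 ww (out of 4)
Looking for: drooping (ee) and smooth (ww)
P(drooping) = 2/4, P(smooth) = 1/4
P(both) = 2/4 × 1/4 = 2/16 = 1/8
Expected count = 1/8 × 1296 = 162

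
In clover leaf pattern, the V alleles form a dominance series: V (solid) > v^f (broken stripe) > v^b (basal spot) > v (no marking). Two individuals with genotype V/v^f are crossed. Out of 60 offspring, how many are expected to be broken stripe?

Cross: V/v^f × V/v^f
Allele dominance: V > v^f > v^b > v
Offspring genotypes: 1 V/V, 2 V/v^f, 1 v^f/v^f
Phenotype counts: 3 solid, 1 broken stripe
broken stripe: 1 out of 4 → fraction 1/4
Expected count = 1/4 × 60 = 15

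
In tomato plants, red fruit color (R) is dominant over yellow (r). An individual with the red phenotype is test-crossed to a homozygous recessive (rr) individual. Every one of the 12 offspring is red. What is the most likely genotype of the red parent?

Test cross: ? × rr
All offspring are red.
If the unknown parent were heterozygous (Rr), about half of 12 offspring would be yellow; none are. The unknown parent is most likely homozygous dominant (RR).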